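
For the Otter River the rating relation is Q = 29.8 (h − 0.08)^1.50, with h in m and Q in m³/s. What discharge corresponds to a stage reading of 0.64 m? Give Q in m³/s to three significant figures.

12.5 m³/s

Q = 29.8 × (0.64 − 0.08)^1.50 = 29.8 × 0.56^1.50 = 12.49 m³/s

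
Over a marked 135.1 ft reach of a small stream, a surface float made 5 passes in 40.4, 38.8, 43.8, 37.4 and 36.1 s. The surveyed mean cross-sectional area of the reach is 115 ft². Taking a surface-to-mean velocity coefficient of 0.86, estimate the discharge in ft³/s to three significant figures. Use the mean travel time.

340 ft³/s

t̄ = (40.4 + 38.8 + 43.8 + 37.4 + 36.1) / 5 = 39.3 s
v_surface = L / t̄ = 135.1 / 39.3 = 3.438 ft/s
v_mean = 0.86 × 3.438 = 2.956 ft/s
Q = A × v_mean = 115 × 2.956 = 340.0 ft³/s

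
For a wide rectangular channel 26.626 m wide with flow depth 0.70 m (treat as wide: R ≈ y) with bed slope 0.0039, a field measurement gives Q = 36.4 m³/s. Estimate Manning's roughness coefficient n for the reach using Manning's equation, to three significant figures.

0.0252

A = b·y = 26.626 × 0.70 = 18.64 m²
Wide channel: R ≈ y = 0.70 m
n = (1/Q)·A·R^(2/3)·S^(1/2) = (1/36.4) × 18.64 × 0.7884 × 0.06245 = 0.02521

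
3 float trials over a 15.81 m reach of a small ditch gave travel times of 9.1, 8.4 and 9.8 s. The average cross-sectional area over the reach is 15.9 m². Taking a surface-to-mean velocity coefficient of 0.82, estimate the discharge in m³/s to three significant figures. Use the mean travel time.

22.7 m³/s

t̄ = (9.1 + 8.4 + 9.8) / 3 = 9.1 s
v_surface = L / t̄ = 15.81 / 9.1 = 1.737 m/s
v_mean = 0.82 × 1.737 = 1.425 m/s
Q = A × v_mean = 15.9 × 1.425 = 22.65 m³/s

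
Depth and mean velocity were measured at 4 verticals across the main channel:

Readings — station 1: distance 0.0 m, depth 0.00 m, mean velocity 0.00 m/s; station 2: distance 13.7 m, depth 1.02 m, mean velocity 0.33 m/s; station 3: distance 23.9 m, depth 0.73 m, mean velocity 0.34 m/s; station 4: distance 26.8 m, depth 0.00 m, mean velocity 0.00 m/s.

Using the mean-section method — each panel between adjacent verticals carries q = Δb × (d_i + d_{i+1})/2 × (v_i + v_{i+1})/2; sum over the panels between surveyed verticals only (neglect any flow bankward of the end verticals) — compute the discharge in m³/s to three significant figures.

Panel 1-2: Δb = 13.7 m, d̄ = (0.00+1.02)/2 = 0.51, v̄ = (0.00+0.33)/2 = 0.165 → q = 13.7×0.51×0.165 = 1.153 m³/s
Panel 2-3: Δb = 10.2 m, d̄ = (1.02+0.73)/2 = 0.875, v̄ = (0.33+0.34)/2 = 0.335 → q = 10.2×0.875×0.335 = 2.990 m³/s
Panel 3-4: Δb = 2.9 m, d̄ = (0.73+0.00)/2 = 0.365, v̄ = (0.34+0.00)/2 = 0.17 → q = 2.9×0.365×0.17 = 0.1799 m³/s
Q = Σ q = 4.323 m³/s

4.32 m³/s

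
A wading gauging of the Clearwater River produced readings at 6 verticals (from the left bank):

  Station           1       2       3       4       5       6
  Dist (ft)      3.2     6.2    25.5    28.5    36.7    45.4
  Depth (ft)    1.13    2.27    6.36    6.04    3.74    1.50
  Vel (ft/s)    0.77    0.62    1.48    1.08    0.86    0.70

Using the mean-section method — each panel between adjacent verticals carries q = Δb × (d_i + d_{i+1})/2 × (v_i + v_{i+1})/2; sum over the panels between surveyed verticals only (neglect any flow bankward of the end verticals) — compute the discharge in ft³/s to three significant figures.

171 ft³/s

Panel 1-2: Δb = 3 ft, d̄ = (1.13+2.27)/2 = 1.7, v̄ = (0.77+0.62)/2 = 0.695 → q = 3×1.7×0.695 = 3.545 ft³/s
Panel 2-3: Δb = 19.3 ft, d̄ = (2.27+6.36)/2 = 4.315, v̄ = (0.62+1.48)/2 = 1.05 → q = 19.3×4.315×1.05 = 87.44 ft³/s
Panel 3-4: Δb = 3 ft, d̄ = (6.36+6.04)/2 = 6.2, v̄ = (1.48+1.08)/2 = 1.28 → q = 3×6.2×1.28 = 23.81 ft³/s
Panel 4-5: Δb = 8.2 ft, d̄ = (6.04+3.74)/2 = 4.89, v̄ = (1.08+0.86)/2 = 0.97 → q = 8.2×4.89×0.97 = 38.90 ft³/s
Panel 5-6: Δb = 8.7 ft, d̄ = (3.74+1.50)/2 = 2.62, v̄ = (0.86+0.70)/2 = 0.78 → q = 8.7×2.62×0.78 = 17.78 ft³/s
Q = Σ q = 171.5 ft³/s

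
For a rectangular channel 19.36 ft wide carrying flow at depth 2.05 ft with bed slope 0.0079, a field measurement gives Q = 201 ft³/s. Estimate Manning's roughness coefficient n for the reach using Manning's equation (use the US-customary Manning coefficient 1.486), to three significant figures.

0.0370

A = b·y = 19.36 × 2.05 = 39.69 ft²
P = b + 2y = 19.36 + 2×2.05 = 23.46 ft
R = A/P = 39.69/23.46 = 1.692 ft
n = (1.486/Q)·A·R^(2/3)·S^(1/2) = (1.486/201) × 39.69 × 1.420 × 0.08888 = 0.03703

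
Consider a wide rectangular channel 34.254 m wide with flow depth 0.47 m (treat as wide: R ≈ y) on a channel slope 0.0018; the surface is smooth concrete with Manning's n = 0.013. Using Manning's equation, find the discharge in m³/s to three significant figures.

A = b·y = 34.254 × 0.47 = 16.10 m²
Wide channel: R ≈ y = 0.47 m
Q = (1/n)·A·R^(2/3)·S^(1/2) = (1/0.013) × 16.10 × 0.4700^(2/3) × 0.0018^(1/2) = 31.76 m³/s

31.8 m³/s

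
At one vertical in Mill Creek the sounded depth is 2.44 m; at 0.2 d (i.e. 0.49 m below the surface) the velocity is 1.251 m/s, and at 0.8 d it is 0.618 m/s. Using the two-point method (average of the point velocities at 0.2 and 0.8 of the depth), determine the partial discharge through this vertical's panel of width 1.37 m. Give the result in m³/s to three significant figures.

v̄ = (1.251 + 0.618) / 2 = 0.9345 m/s
q = v̄ × d × w = 0.9345 × 2.44 × 1.37 = 3.124 m³/s

3.12 m³/s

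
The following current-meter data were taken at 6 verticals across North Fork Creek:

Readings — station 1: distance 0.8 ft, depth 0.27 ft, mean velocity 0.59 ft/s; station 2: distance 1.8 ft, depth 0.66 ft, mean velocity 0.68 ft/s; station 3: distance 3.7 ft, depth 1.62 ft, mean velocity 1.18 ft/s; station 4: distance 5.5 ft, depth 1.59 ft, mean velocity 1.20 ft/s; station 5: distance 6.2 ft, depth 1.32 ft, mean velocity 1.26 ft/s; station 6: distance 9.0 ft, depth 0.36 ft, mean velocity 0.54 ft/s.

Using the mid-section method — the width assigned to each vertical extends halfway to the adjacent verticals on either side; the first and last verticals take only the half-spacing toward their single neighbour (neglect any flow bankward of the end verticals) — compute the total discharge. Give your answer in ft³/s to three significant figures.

w_1 = (1.8 − 0.8)/2 = 0.5 ft; q_1 = 0.59 × 0.27 × 0.5 = 0.07965 ft³/s
w_2 = (3.7 − 0.8)/2 = 1.45 ft; q_2 = 0.68 × 0.66 × 1.45 = 0.6508 ft³/s
w_3 = (5.5 − 1.8)/2 = 1.85 ft; q_3 = 1.18 × 1.62 × 1.85 = 3.536 ft³/s
w_4 = (6.2 − 3.7)/2 = 1.25 ft; q_4 = 1.20 × 1.59 × 1.25 = 2.385 ft³/s
w_5 = (9.0 − 5.5)/2 = 1.75 ft; q_5 = 1.26 × 1.32 × 1.75 = 2.911 ft³/s
w_6 = (9.0 − 6.2)/2 = 1.4 ft; q_6 = 0.54 × 0.36 × 1.4 = 0.2722 ft³/s
Q = Σ qᵢ = 9.835 ft³/s

9.83 ft³/s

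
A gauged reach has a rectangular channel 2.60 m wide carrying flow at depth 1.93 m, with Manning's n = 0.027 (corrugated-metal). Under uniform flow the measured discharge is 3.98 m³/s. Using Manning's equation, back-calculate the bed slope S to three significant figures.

A = b·y = 2.60 × 1.93 = 5.018 m²
P = b + 2y = 2.60 + 2×1.93 = 6.460 m
R = A/P = 5.018/6.460 = 0.7768 m
S = (Q·n / (1·A·R^(2/3)))² = (3.98×0.027 / (1×5.018×0.8450))² = 0.0006422

0.000642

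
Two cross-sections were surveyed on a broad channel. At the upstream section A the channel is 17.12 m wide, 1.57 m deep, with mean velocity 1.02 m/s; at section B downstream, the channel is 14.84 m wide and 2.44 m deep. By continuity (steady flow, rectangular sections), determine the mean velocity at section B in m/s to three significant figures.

Q = A₁V₁ = (17.12×1.57) × 1.02 = 27.42 m³/s
A₂ = 14.84 × 2.44 = 36.21 m²
V₂ = Q/A₂ = 27.42/36.21 = 0.7571 m/s

0.757 m/s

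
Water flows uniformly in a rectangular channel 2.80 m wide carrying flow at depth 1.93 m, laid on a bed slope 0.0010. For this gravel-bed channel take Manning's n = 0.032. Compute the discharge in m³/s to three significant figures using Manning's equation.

4.65 m³/s

A = b·y = 2.80 × 1.93 = 5.404 m²
P = b + 2y = 2.80 + 2×1.93 = 6.660 m
R = A/P = 5.404/6.660 = 0.8114 m
Q = (1/n)·A·R^(2/3)·S^(1/2) = (1/0.032) × 5.404 × 0.8114^(2/3) × 0.0010^(1/2) = 4.646 m³/s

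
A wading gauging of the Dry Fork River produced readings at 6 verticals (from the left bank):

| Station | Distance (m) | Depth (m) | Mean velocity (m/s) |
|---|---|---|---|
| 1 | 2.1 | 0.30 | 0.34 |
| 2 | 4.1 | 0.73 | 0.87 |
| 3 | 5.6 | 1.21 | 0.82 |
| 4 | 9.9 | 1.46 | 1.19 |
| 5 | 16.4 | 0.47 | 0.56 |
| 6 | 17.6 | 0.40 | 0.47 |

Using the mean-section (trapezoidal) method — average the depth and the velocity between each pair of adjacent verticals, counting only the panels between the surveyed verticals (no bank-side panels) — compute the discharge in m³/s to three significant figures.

13.4 m³/s

Panel 1-2: Δb = 2 m, d̄ = (0.30+0.73)/2 = 0.515, v̄ = (0.34+0.87)/2 = 0.605 → q = 2×0.515×0.605 = 0.6232 m³/s
Panel 2-3: Δb = 1.5 m, d̄ = (0.73+1.21)/2 = 0.97, v̄ = (0.87+0.82)/2 = 0.845 → q = 1.5×0.97×0.845 = 1.229 m³/s
Panel 3-4: Δb = 4.3 m, d̄ = (1.21+1.46)/2 = 1.335, v̄ = (0.82+1.19)/2 = 1.005 → q = 4.3×1.335×1.005 = 5.769 m³/s
Panel 4-5: Δb = 6.5 m, d̄ = (1.46+0.47)/2 = 0.965, v̄ = (1.19+0.56)/2 = 0.875 → q = 6.5×0.965×0.875 = 5.488 m³/s
Panel 5-6: Δb = 1.2 m, d̄ = (0.47+0.40)/2 = 0.435, v̄ = (0.56+0.47)/2 = 0.515 → q = 1.2×0.435×0.515 = 0.2688 m³/s
Q = Σ q = 13.38 m³/s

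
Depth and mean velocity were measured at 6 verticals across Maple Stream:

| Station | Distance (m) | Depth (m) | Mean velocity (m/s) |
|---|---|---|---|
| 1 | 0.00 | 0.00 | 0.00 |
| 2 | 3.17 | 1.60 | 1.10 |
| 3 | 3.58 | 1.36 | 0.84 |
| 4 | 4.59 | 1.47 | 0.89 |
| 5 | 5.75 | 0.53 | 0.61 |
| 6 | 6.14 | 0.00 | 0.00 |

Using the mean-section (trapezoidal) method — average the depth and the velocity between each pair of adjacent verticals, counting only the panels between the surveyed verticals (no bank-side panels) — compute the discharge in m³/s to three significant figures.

Panel 1-2: Δb = 3.17 m, d̄ = (0.00+1.60)/2 = 0.8, v̄ = (0.00+1.10)/2 = 0.55 → q = 3.17×0.8×0.55 = 1.395 m³/s
Panel 2-3: Δb = 0.41 m, d̄ = (1.60+1.36)/2 = 1.48, v̄ = (1.10+0.84)/2 = 0.97 → q = 0.41×1.48×0.97 = 0.5886 m³/s
Panel 3-4: Δb = 1.01 m, d̄ = (1.36+1.47)/2 = 1.415, v̄ = (0.84+0.89)/2 = 0.865 → q = 1.01×1.415×0.865 = 1.236 m³/s
Panel 4-5: Δb = 1.16 m, d̄ = (1.47+0.53)/2 = 1, v̄ = (0.89+0.61)/2 = 0.75 → q = 1.16×1×0.75 = 0.8700 m³/s
Panel 5-6: Δb = 0.39 m, d̄ = (0.53+0.00)/2 = 0.265, v̄ = (0.61+0.00)/2 = 0.305 → q = 0.39×0.265×0.305 = 0.03152 m³/s
Q = Σ q = 4.121 m³/s

4.12 m³/s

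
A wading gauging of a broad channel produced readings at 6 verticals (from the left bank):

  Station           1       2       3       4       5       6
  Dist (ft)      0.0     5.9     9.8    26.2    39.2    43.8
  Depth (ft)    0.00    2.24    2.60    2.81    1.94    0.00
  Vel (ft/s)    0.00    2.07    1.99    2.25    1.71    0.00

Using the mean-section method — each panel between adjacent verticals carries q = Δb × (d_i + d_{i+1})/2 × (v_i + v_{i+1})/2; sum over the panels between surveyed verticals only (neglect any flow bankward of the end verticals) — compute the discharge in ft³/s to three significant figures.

Panel 1-2: Δb = 5.9 ft, d̄ = (0.00+2.24)/2 = 1.12, v̄ = (0.00+2.07)/2 = 1.035 → q = 5.9×1.12×1.035 = 6.839 ft³/s
Panel 2-3: Δb = 3.9 ft, d̄ = (2.24+2.60)/2 = 2.42, v̄ = (2.07+1.99)/2 = 2.03 → q = 3.9×2.42×2.03 = 19.16 ft³/s
Panel 3-4: Δb = 16.4 ft, d̄ = (2.60+2.81)/2 = 2.705, v̄ = (1.99+2.25)/2 = 2.12 → q = 16.4×2.705×2.12 = 94.05 ft³/s
Panel 4-5: Δb = 13 ft, d̄ = (2.81+1.94)/2 = 2.375, v̄ = (2.25+1.71)/2 = 1.98 → q = 13×2.375×1.98 = 61.13 ft³/s
Panel 5-6: Δb = 4.6 ft, d̄ = (1.94+0.00)/2 = 0.97, v̄ = (1.71+0.00)/2 = 0.855 → q = 4.6×0.97×0.855 = 3.815 ft³/s
Q = Σ q = 185.0 ft³/s

185 ft³/s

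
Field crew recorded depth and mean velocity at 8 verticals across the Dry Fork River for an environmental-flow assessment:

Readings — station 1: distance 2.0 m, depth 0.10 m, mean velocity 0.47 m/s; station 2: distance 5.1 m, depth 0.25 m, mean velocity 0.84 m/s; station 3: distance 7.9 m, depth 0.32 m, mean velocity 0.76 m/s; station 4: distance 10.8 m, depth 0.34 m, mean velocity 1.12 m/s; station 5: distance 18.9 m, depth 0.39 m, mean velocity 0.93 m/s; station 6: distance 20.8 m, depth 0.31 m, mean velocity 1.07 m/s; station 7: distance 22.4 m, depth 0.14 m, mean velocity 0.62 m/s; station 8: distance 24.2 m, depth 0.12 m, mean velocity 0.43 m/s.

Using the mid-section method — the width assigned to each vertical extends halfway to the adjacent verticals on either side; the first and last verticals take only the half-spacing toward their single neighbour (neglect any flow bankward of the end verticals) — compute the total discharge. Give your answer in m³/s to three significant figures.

6.07 m³/s

w_1 = (5.1 − 2.0)/2 = 1.55 m; q_1 = 0.47 × 0.10 × 1.55 = 0.07285 m³/s
w_2 = (7.9 − 2.0)/2 = 2.95 m; q_2 = 0.84 × 0.25 × 2.95 = 0.6195 m³/s
w_3 = (10.8 − 5.1)/2 = 2.85 m; q_3 = 0.76 × 0.32 × 2.85 = 0.6931 m³/s
w_4 = (18.9 − 7.9)/2 = 5.5 m; q_4 = 1.12 × 0.34 × 5.5 = 2.094 m³/s
w_5 = (20.8 − 10.8)/2 = 5 m; q_5 = 0.93 × 0.39 × 5 = 1.814 m³/s
w_6 = (22.4 − 18.9)/2 = 1.75 m; q_6 = 1.07 × 0.31 × 1.75 = 0.5805 m³/s
w_7 = (24.2 − 20.8)/2 = 1.7 m; q_7 = 0.62 × 0.14 × 1.7 = 0.1476 m³/s
w_8 = (24.2 − 22.4)/2 = 0.9 m; q_8 = 0.43 × 0.12 × 0.9 = 0.04644 m³/s
Q = Σ qᵢ = 6.068 m³/s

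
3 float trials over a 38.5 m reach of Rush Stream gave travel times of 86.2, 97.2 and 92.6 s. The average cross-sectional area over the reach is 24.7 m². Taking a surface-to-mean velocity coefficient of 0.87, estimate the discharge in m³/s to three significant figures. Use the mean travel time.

8.99 m³/s

t̄ = (86.2 + 97.2 + 92.6) / 3 = 92 s
v_surface = L / t̄ = 38.5 / 92 = 0.4185 m/s
v_mean = 0.87 × 0.4185 = 0.3641 m/s
Q = A × v_mean = 24.7 × 0.3641 = 8.993 m³/s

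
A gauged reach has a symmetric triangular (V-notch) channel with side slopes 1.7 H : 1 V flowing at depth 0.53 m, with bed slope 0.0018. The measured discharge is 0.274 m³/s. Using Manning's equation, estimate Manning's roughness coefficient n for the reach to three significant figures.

0.0276

A = z·y² = 1.7×0.53² = 0.4775 m²
P = 2y√(1+z²) = 2×0.53×√(1+1.7²) = 2.091 m
R = A/P = 0.4775/2.091 = 0.2284 m
n = (1/Q)·A·R^(2/3)·S^(1/2) = (1/0.274) × 0.4775 × 0.3737 × 0.04243 = 0.02763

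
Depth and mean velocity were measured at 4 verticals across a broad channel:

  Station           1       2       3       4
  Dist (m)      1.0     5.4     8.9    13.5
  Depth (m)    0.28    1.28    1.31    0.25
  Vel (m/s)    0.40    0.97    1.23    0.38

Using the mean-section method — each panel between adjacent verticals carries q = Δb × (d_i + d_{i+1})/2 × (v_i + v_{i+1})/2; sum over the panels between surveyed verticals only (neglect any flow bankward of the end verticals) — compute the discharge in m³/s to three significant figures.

Panel 1-2: Δb = 4.4 m, d̄ = (0.28+1.28)/2 = 0.78, v̄ = (0.40+0.97)/2 = 0.685 → q = 4.4×0.78×0.685 = 2.351 m³/s
Panel 2-3: Δb = 3.5 m, d̄ = (1.28+1.31)/2 = 1.295, v̄ = (0.97+1.23)/2 = 1.1 → q = 3.5×1.295×1.1 = 4.986 m³/s
Panel 3-4: Δb = 4.6 m, d̄ = (1.31+0.25)/2 = 0.78, v̄ = (1.23+0.38)/2 = 0.805 → q = 4.6×0.78×0.805 = 2.888 m³/s
Q = Σ q = 10.23 m³/s

10.2 m³/s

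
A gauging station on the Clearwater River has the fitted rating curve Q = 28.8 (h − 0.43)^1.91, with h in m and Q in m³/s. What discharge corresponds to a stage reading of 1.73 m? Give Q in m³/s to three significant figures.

47.5 m³/s

Q = 28.8 × (1.73 − 0.43)^1.91 = 28.8 × 1.3^1.91 = 47.54 m³/s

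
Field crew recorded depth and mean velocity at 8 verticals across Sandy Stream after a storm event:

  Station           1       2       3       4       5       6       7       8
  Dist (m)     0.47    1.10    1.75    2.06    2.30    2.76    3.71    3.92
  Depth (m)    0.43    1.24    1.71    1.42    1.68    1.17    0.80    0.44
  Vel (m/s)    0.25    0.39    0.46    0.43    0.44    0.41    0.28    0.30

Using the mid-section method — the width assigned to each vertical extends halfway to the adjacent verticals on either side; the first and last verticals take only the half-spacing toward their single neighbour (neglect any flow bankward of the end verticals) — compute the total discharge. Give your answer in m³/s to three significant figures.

1.63 m³/s

w_1 = (1.10 − 0.47)/2 = 0.315 m; q_1 = 0.25 × 0.43 × 0.315 = 0.03386 m³/s
w_2 = (1.75 − 0.47)/2 = 0.64 m; q_2 = 0.39 × 1.24 × 0.64 = 0.3095 m³/s
w_3 = (2.06 − 1.10)/2 = 0.48 m; q_3 = 0.46 × 1.71 × 0.48 = 0.3776 m³/s
w_4 = (2.30 − 1.75)/2 = 0.275 m; q_4 = 0.43 × 1.42 × 0.275 = 0.1679 m³/s
w_5 = (2.76 − 2.06)/2 = 0.35 m; q_5 = 0.44 × 1.68 × 0.35 = 0.2587 m³/s
w_6 = (3.71 − 2.30)/2 = 0.705 m; q_6 = 0.41 × 1.17 × 0.705 = 0.3382 m³/s
w_7 = (3.92 − 2.76)/2 = 0.58 m; q_7 = 0.28 × 0.80 × 0.58 = 0.1299 m³/s
w_8 = (3.92 − 3.71)/2 = 0.105 m; q_8 = 0.30 × 0.44 × 0.105 = 0.01386 m³/s
Q = Σ qᵢ = 1.630 m³/s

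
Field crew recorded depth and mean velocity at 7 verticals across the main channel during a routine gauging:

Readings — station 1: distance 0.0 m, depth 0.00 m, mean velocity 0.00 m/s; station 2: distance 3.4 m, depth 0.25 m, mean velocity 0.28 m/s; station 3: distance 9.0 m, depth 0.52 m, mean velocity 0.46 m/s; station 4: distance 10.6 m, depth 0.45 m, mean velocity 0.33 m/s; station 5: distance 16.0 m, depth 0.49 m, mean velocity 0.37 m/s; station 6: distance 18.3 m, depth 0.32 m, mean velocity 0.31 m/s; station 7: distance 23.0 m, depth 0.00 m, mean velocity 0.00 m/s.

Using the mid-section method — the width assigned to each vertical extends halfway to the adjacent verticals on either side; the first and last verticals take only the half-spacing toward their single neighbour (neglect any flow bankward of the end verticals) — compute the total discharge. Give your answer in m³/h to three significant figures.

w_2 = (9.0 − 0.0)/2 = 4.5 m; q_2 = 0.28 × 0.25 × 4.5 = 0.3150 m³/s
w_3 = (10.6 − 3.4)/2 = 3.6 m; q_3 = 0.46 × 0.52 × 3.6 = 0.8611 m³/s
w_4 = (16.0 − 9.0)/2 = 3.5 m; q_4 = 0.33 × 0.45 × 3.5 = 0.5198 m³/s
w_5 = (18.3 − 10.6)/2 = 3.85 m; q_5 = 0.37 × 0.49 × 3.85 = 0.6980 m³/s
w_6 = (23.0 − 16.0)/2 = 3.5 m; q_6 = 0.31 × 0.32 × 3.5 = 0.3472 m³/s
Stations 1, 7 contribute zero (depth or velocity is 0).
Q = Σ qᵢ = 2.741 m³/s
= 2.741 × 3600 = 9868 m³/h

9870 m³/h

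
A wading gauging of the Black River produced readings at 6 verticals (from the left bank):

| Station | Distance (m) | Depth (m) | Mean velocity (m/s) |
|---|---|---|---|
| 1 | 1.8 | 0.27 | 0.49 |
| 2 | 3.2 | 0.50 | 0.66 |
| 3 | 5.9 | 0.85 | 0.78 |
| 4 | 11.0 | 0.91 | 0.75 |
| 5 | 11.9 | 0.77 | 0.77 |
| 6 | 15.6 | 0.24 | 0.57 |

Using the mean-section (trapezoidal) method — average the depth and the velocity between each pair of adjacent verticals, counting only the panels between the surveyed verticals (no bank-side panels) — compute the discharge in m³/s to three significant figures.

Panel 1-2: Δb = 1.4 m, d̄ = (0.27+0.50)/2 = 0.385, v̄ = (0.49+0.66)/2 = 0.575 → q = 1.4×0.385×0.575 = 0.3099 m³/s
Panel 2-3: Δb = 2.7 m, d̄ = (0.50+0.85)/2 = 0.675, v̄ = (0.66+0.78)/2 = 0.72 → q = 2.7×0.675×0.72 = 1.312 m³/s
Panel 3-4: Δb = 5.1 m, d̄ = (0.85+0.91)/2 = 0.88, v̄ = (0.78+0.75)/2 = 0.765 → q = 5.1×0.88×0.765 = 3.433 m³/s
Panel 4-5: Δb = 0.9 m, d̄ = (0.91+0.77)/2 = 0.84, v̄ = (0.75+0.77)/2 = 0.76 → q = 0.9×0.84×0.76 = 0.5746 m³/s
Panel 5-6: Δb = 3.7 m, d̄ = (0.77+0.24)/2 = 0.505, v̄ = (0.77+0.57)/2 = 0.67 → q = 3.7×0.505×0.67 = 1.252 m³/s
Q = Σ q = 6.882 m³/s

6.88 m³/s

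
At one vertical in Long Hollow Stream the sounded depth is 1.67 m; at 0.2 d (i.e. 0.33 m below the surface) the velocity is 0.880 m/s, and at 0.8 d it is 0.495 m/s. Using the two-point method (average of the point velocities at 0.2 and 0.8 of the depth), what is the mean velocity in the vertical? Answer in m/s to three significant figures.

v̄ = (0.880 + 0.495) / 2 = 0.6875 m/s

0.688 m/s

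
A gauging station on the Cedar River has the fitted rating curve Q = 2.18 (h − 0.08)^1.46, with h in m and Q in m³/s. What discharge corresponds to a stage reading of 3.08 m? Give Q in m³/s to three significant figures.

10.8 m³/s

Q = 2.18 × (3.08 − 0.08)^1.46 = 2.18 × 3^1.46 = 10.84 m³/s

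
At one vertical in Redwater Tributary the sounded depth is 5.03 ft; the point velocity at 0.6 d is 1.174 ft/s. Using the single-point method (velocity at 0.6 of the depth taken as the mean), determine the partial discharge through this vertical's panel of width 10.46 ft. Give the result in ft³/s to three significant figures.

61.8 ft³/s

v̄ = v₀.₆ = 1.174 ft/s
q = v̄ × d × w = 1.174 × 5.03 × 10.46 = 61.77 ft³/s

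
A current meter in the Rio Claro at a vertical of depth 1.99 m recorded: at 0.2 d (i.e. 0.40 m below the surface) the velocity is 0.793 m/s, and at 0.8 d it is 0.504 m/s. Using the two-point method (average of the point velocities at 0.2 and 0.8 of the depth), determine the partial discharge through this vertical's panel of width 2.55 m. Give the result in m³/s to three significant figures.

v̄ = (0.793 + 0.504) / 2 = 0.6485 m/s
q = v̄ × d × w = 0.6485 × 1.99 × 2.55 = 3.291 m³/s

3.29 m³/s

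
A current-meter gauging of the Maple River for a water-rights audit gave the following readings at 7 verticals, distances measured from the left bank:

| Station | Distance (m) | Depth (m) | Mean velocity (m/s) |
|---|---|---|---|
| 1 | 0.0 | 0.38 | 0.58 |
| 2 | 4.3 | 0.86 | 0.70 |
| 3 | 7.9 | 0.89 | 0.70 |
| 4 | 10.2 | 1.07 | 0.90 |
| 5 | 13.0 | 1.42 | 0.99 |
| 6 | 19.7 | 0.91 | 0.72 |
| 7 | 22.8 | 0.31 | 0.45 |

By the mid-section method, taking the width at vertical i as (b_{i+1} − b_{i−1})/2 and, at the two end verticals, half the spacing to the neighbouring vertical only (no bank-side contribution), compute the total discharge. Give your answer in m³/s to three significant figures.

w_1 = (4.3 − 0.0)/2 = 2.15 m; q_1 = 0.58 × 0.38 × 2.15 = 0.4739 m³/s
w_2 = (7.9 − 0.0)/2 = 3.95 m; q_2 = 0.70 × 0.86 × 3.95 = 2.378 m³/s
w_3 = (10.2 − 4.3)/2 = 2.95 m; q_3 = 0.70 × 0.89 × 2.95 = 1.838 m³/s
w_4 = (13.0 − 7.9)/2 = 2.55 m; q_4 = 0.90 × 1.07 × 2.55 = 2.456 m³/s
w_5 = (19.7 − 10.2)/2 = 4.75 m; q_5 = 0.99 × 1.42 × 4.75 = 6.678 m³/s
w_6 = (22.8 − 13.0)/2 = 4.9 m; q_6 = 0.72 × 0.91 × 4.9 = 3.210 m³/s
w_7 = (22.8 − 19.7)/2 = 1.55 m; q_7 = 0.45 × 0.31 × 1.55 = 0.2162 m³/s
Q = Σ qᵢ = 17.25 m³/s

17.2 m³/s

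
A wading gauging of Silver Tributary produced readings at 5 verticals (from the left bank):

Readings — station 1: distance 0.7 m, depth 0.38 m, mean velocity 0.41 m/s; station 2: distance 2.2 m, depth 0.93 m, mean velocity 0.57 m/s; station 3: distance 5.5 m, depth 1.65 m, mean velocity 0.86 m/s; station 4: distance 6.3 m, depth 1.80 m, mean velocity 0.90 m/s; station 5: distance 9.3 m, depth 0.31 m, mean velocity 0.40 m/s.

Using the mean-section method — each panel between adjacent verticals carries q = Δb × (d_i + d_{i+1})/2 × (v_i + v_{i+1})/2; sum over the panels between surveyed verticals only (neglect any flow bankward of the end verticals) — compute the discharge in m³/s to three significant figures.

Panel 1-2: Δb = 1.5 m, d̄ = (0.38+0.93)/2 = 0.655, v̄ = (0.41+0.57)/2 = 0.49 → q = 1.5×0.655×0.49 = 0.4814 m³/s
Panel 2-3: Δb = 3.3 m, d̄ = (0.93+1.65)/2 = 1.29, v̄ = (0.57+0.86)/2 = 0.715 → q = 3.3×1.29×0.715 = 3.044 m³/s
Panel 3-4: Δb = 0.8 m, d̄ = (1.65+1.80)/2 = 1.725, v̄ = (0.86+0.90)/2 = 0.88 → q = 0.8×1.725×0.88 = 1.214 m³/s
Panel 4-5: Δb = 3 m, d̄ = (1.80+0.31)/2 = 1.055, v̄ = (0.90+0.40)/2 = 0.65 → q = 3×1.055×0.65 = 2.057 m³/s
Q = Σ q = 6.797 m³/s

6.80 m³/s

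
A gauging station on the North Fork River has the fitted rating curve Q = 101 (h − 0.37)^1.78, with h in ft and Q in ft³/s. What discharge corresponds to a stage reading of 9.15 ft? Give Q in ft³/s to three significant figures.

Q = 101 × (9.15 − 0.37)^1.78 = 101 × 8.78^1.78 = 4828 ft³/s

4830 ft³/s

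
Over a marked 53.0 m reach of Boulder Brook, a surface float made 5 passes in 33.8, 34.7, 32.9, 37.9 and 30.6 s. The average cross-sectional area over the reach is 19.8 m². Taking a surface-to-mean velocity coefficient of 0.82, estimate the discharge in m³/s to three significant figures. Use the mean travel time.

25.3 m³/s

t̄ = (33.8 + 34.7 + 32.9 + 37.9 + 30.6) / 5 = 33.98 s
v_surface = L / t̄ = 53.0 / 33.98 = 1.560 m/s
v_mean = 0.82 × 1.560 = 1.279 m/s
Q = A × v_mean = 19.8 × 1.279 = 25.32 m³/s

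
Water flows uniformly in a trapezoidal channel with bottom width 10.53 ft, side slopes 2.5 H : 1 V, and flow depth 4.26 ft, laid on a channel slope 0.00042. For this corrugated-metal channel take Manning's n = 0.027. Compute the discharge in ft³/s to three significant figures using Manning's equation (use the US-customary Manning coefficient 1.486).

197 ft³/s

A = (b + z·y)·y = (10.53 + 2.5×4.26)×4.26 = 90.23 ft²
P = b + 2y√(1+z²) = 10.53 + 2×4.26×√(1+2.5²) = 33.47 ft
R = A/P = 90.23/33.47 = 2.696 ft
Q = (1.486/n)·A·R^(2/3)·S^(1/2) = (1.486/0.027) × 90.23 × 2.696^(2/3) × 0.00042^(1/2) = 197.1 ft³/s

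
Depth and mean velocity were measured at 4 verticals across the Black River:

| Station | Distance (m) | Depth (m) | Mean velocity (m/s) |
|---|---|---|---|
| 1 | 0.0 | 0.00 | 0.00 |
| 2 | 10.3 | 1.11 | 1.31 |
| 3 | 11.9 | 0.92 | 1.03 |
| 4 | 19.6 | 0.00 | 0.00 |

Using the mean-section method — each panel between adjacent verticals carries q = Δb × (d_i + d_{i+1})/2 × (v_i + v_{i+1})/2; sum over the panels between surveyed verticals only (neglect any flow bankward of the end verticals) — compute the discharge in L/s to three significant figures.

7470 L/s

Panel 1-2: Δb = 10.3 m, d̄ = (0.00+1.11)/2 = 0.555, v̄ = (0.00+1.31)/2 = 0.655 → q = 10.3×0.555×0.655 = 3.744 m³/s
Panel 2-3: Δb = 1.6 m, d̄ = (1.11+0.92)/2 = 1.015, v̄ = (1.31+1.03)/2 = 1.17 → q = 1.6×1.015×1.17 = 1.900 m³/s
Panel 3-4: Δb = 7.7 m, d̄ = (0.92+0.00)/2 = 0.46, v̄ = (1.03+0.00)/2 = 0.515 → q = 7.7×0.46×0.515 = 1.824 m³/s
Q = Σ q = 7.469 m³/s
= 7.469 × 1000 = 7469 L/s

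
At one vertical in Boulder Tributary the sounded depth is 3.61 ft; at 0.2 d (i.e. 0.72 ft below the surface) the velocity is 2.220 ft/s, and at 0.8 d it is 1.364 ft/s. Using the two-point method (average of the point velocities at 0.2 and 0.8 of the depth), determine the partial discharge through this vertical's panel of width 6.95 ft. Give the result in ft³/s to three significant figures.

v̄ = (2.220 + 1.364) / 2 = 1.792 ft/s
q = v̄ × d × w = 1.792 × 3.61 × 6.95 = 44.96 ft³/s

45.0 ft³/s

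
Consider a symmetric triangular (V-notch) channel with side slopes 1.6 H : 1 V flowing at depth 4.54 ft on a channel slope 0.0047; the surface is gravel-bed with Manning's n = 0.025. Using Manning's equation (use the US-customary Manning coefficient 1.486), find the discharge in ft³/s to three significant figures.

A = z·y² = 1.6×4.54² = 32.98 ft²
P = 2y√(1+z²) = 2×4.54×√(1+1.6²) = 17.13 ft
R = A/P = 32.98/17.13 = 1.925 ft
Q = (1.486/n)·A·R^(2/3)·S^(1/2) = (1.486/0.025) × 32.98 × 1.925^(2/3) × 0.0047^(1/2) = 208.0 ft³/s

208 ft³/s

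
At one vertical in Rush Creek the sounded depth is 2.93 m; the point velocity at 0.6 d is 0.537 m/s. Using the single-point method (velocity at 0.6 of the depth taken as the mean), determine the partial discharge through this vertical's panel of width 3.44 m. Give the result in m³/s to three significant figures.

5.41 m³/s

v̄ = v₀.₆ = 0.537 m/s
q = v̄ × d × w = 0.5370 × 2.93 × 3.44 = 5.413 m³/s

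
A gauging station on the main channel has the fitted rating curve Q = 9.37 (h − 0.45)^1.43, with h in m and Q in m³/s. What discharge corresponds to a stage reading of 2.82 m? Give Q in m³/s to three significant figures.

Q = 9.37 × (2.82 − 0.45)^1.43 = 9.37 × 2.37^1.43 = 32.18 m³/s

32.2 m³/s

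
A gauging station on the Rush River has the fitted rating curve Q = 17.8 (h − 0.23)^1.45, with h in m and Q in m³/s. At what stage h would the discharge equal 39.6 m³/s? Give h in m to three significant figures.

1.97 m

h − h₀ = (Q/C)^(1/b) = (39.6/17.8)^(1/1.45) = 1.736 m
h = 0.23 + 1.736 = 1.966 m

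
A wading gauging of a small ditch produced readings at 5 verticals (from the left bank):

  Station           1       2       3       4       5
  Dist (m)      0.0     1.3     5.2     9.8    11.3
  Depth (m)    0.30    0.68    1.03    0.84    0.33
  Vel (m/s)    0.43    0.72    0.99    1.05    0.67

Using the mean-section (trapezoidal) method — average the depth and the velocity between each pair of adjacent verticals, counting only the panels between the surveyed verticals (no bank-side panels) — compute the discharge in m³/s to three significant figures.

8.36 m³/s

Panel 1-2: Δb = 1.3 m, d̄ = (0.30+0.68)/2 = 0.49, v̄ = (0.43+0.72)/2 = 0.575 → q = 1.3×0.49×0.575 = 0.3663 m³/s
Panel 2-3: Δb = 3.9 m, d̄ = (0.68+1.03)/2 = 0.855, v̄ = (0.72+0.99)/2 = 0.855 → q = 3.9×0.855×0.855 = 2.851 m³/s
Panel 3-4: Δb = 4.6 m, d̄ = (1.03+0.84)/2 = 0.935, v̄ = (0.99+1.05)/2 = 1.02 → q = 4.6×0.935×1.02 = 4.387 m³/s
Panel 4-5: Δb = 1.5 m, d̄ = (0.84+0.33)/2 = 0.585, v̄ = (1.05+0.67)/2 = 0.86 → q = 1.5×0.585×0.86 = 0.7547 m³/s
Q = Σ q = 8.359 m³/s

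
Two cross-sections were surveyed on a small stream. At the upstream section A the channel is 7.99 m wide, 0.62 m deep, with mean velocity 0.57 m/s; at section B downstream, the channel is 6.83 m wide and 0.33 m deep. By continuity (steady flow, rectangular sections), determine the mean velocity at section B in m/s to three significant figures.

Q = A₁V₁ = (7.99×0.62) × 0.57 = 2.824 m³/s
A₂ = 6.83 × 0.33 = 2.254 m²
V₂ = Q/A₂ = 2.824/2.254 = 1.253 m/s

1.25 m/s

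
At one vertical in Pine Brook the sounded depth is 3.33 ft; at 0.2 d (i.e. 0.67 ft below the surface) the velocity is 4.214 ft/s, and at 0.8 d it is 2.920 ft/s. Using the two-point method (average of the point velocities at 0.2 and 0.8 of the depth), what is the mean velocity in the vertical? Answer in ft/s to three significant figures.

v̄ = (4.214 + 2.920) / 2 = 3.567 ft/s

3.57 ft/s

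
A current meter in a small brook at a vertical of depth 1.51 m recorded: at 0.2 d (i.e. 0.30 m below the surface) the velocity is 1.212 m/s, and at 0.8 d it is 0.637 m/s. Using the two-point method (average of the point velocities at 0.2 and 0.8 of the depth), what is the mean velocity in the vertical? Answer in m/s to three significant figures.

v̄ = (1.212 + 0.637) / 2 = 0.9245 m/s

0.925 m/s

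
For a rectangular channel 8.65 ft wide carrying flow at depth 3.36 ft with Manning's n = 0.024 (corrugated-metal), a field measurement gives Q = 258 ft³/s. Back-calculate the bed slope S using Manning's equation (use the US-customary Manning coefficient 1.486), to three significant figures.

A = b·y = 8.65 × 3.36 = 29.06 ft²
P = b + 2y = 8.65 + 2×3.36 = 15.37 ft
R = A/P = 29.06/15.37 = 1.891 ft
S = (Q·n / (1.486·A·R^(2/3)))² = (258×0.024 / (1.486×29.06×1.529))² = 0.008790

0.00879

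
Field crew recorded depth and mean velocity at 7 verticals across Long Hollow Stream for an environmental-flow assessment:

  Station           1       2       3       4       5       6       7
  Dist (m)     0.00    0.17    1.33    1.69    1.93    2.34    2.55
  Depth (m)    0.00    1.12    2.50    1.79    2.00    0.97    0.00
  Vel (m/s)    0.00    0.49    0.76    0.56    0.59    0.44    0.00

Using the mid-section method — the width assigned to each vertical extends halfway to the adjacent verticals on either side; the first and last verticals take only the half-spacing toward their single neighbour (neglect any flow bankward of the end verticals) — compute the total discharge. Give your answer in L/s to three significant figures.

w_2 = (1.33 − 0.00)/2 = 0.665 m; q_2 = 0.49 × 1.12 × 0.665 = 0.3650 m³/s
w_3 = (1.69 − 0.17)/2 = 0.76 m; q_3 = 0.76 × 2.50 × 0.76 = 1.444 m³/s
w_4 = (1.93 − 1.33)/2 = 0.3 m; q_4 = 0.56 × 1.79 × 0.3 = 0.3007 m³/s
w_5 = (2.34 − 1.69)/2 = 0.325 m; q_5 = 0.59 × 2.00 × 0.325 = 0.3835 m³/s
w_6 = (2.55 − 1.93)/2 = 0.31 m; q_6 = 0.44 × 0.97 × 0.31 = 0.1323 m³/s
Stations 1, 7 contribute zero (depth or velocity is 0).
Q = Σ qᵢ = 2.625 m³/s
= 2.625 × 1000 = 2625 L/s

2630 L/s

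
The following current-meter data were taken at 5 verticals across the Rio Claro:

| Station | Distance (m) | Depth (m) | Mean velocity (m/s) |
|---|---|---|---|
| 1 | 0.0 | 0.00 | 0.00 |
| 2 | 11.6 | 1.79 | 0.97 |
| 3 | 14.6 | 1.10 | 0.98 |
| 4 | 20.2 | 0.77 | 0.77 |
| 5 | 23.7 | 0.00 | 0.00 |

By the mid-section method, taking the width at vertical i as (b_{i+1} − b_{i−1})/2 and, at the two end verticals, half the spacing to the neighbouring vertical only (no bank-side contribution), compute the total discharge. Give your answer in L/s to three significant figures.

w_2 = (14.6 − 0.0)/2 = 7.3 m; q_2 = 0.97 × 1.79 × 7.3 = 12.67 m³/s
w_3 = (20.2 − 11.6)/2 = 4.3 m; q_3 = 0.98 × 1.10 × 4.3 = 4.635 m³/s
w_4 = (23.7 − 14.6)/2 = 4.55 m; q_4 = 0.77 × 0.77 × 4.55 = 2.698 m³/s
Stations 1, 5 contribute zero (depth or velocity is 0).
Q = Σ qᵢ = 20.01 m³/s
= 20.01 × 1000 = 20010 L/s

20000 L/s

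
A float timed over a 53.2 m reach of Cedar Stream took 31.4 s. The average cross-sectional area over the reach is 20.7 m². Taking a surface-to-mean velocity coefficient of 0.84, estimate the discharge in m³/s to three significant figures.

v_surface = L / t̄ = 53.2 / 31.4 = 1.694 m/s
v_mean = 0.84 × 1.694 = 1.423 m/s
Q = A × v_mean = 20.7 × 1.423 = 29.46 m³/s

29.5 m³/s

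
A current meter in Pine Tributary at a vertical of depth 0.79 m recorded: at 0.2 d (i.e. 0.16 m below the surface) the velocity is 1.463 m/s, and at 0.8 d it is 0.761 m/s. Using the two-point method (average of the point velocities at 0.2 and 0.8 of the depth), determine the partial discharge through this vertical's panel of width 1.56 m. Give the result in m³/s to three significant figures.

v̄ = (1.463 + 0.761) / 2 = 1.112 m/s
q = v̄ × d × w = 1.112 × 0.79 × 1.56 = 1.370 m³/s

1.37 m³/s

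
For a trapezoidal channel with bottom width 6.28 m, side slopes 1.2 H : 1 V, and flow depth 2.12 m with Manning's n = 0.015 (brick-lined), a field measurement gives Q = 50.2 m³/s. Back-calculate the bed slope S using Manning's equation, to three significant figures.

A = (b + z·y)·y = (6.28 + 1.2×2.12)×2.12 = 18.71 m²
P = b + 2y√(1+z²) = 6.28 + 2×2.12×√(1+1.2²) = 12.90 m
R = A/P = 18.71/12.90 = 1.450 m
S = (Q·n / (1·A·R^(2/3)))² = (50.2×0.015 / (1×18.71×1.281))² = 0.0009874

0.000987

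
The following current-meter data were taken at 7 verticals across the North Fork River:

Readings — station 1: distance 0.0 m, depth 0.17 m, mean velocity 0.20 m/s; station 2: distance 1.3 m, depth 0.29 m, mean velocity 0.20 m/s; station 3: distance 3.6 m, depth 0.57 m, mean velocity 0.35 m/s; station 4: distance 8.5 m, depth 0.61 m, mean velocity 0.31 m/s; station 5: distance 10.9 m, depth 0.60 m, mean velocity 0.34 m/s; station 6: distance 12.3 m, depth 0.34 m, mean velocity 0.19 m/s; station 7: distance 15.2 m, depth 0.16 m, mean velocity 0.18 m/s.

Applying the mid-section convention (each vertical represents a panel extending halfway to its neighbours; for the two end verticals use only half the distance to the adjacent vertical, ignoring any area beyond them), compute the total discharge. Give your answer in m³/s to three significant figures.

w_1 = (1.3 − 0.0)/2 = 0.65 m; q_1 = 0.20 × 0.17 × 0.65 = 0.02210 m³/s
w_2 = (3.6 − 0.0)/2 = 1.8 m; q_2 = 0.20 × 0.29 × 1.8 = 0.1044 m³/s
w_3 = (8.5 − 1.3)/2 = 3.6 m; q_3 = 0.35 × 0.57 × 3.6 = 0.7182 m³/s
w_4 = (10.9 − 3.6)/2 = 3.65 m; q_4 = 0.31 × 0.61 × 3.65 = 0.6902 m³/s
w_5 = (12.3 − 8.5)/2 = 1.9 m; q_5 = 0.34 × 0.60 × 1.9 = 0.3876 m³/s
w_6 = (15.2 − 10.9)/2 = 2.15 m; q_6 = 0.19 × 0.34 × 2.15 = 0.1389 m³/s
w_7 = (15.2 − 12.3)/2 = 1.45 m; q_7 = 0.18 × 0.16 × 1.45 = 0.04176 m³/s
Q = Σ qᵢ = 2.103 m³/s

2.10 m³/s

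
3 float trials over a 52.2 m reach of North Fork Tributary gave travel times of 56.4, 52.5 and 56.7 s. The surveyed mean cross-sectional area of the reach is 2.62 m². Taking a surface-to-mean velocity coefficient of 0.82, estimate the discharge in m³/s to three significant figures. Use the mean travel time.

2.03 m³/s

t̄ = (56.4 + 52.5 + 56.7) / 3 = 55.2 s
v_surface = L / t̄ = 52.2 / 55.2 = 0.9457 m/s
v_mean = 0.82 × 0.9457 = 0.7754 m/s
Q = A × v_mean = 2.62 × 0.7754 = 2.032 m³/s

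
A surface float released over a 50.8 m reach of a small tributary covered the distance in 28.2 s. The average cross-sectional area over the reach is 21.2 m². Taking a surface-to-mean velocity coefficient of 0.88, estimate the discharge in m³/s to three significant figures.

v_surface = L / t̄ = 50.8 / 28.2 = 1.801 m/s
v_mean = 0.88 × 1.801 = 1.585 m/s
Q = A × v_mean = 21.2 × 1.585 = 33.61 m³/s

33.6 m³/s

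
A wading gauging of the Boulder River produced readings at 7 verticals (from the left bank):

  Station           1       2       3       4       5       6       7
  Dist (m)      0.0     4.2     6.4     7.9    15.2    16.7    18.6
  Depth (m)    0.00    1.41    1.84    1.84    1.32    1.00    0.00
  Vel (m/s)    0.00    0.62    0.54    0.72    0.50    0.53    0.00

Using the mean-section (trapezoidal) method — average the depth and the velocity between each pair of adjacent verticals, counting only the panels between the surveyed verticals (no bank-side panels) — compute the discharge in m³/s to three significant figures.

12.9 m³/s

Panel 1-2: Δb = 4.2 m, d̄ = (0.00+1.41)/2 = 0.705, v̄ = (0.00+0.62)/2 = 0.31 → q = 4.2×0.705×0.31 = 0.9179 m³/s
Panel 2-3: Δb = 2.2 m, d̄ = (1.41+1.84)/2 = 1.625, v̄ = (0.62+0.54)/2 = 0.58 → q = 2.2×1.625×0.58 = 2.074 m³/s
Panel 3-4: Δb = 1.5 m, d̄ = (1.84+1.84)/2 = 1.84, v̄ = (0.54+0.72)/2 = 0.63 → q = 1.5×1.84×0.63 = 1.739 m³/s
Panel 4-5: Δb = 7.3 m, d̄ = (1.84+1.32)/2 = 1.58, v̄ = (0.72+0.50)/2 = 0.61 → q = 7.3×1.58×0.61 = 7.036 m³/s
Panel 5-6: Δb = 1.5 m, d̄ = (1.32+1.00)/2 = 1.16, v̄ = (0.50+0.53)/2 = 0.515 → q = 1.5×1.16×0.515 = 0.8961 m³/s
Panel 6-7: Δb = 1.9 m, d̄ = (1.00+0.00)/2 = 0.5, v̄ = (0.53+0.00)/2 = 0.265 → q = 1.9×0.5×0.265 = 0.2518 m³/s
Q = Σ q = 12.91 m³/s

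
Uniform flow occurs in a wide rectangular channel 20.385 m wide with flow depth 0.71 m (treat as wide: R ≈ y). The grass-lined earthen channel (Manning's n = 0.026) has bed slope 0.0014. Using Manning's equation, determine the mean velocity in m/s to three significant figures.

A = b·y = 20.385 × 0.71 = 14.47 m²
Wide channel: R ≈ y = 0.71 m
Q = (1/n)·A·R^(2/3)·S^(1/2) = (1/0.026) × 14.47 × 0.7100^(2/3) × 0.0014^(1/2) = 16.58 m³/s
V = Q/A = 16.58/14.47 = 1.145 m/s

1.15 m/s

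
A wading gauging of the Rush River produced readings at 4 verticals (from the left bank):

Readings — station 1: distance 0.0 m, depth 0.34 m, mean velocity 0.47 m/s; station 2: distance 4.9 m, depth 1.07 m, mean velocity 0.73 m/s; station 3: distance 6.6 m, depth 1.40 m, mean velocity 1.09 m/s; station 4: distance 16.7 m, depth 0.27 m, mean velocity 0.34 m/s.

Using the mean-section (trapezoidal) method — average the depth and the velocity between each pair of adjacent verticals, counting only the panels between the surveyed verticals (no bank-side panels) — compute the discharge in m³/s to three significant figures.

10.0 m³/s

Panel 1-2: Δb = 4.9 m, d̄ = (0.34+1.07)/2 = 0.705, v̄ = (0.47+0.73)/2 = 0.6 → q = 4.9×0.705×0.6 = 2.073 m³/s
Panel 2-3: Δb = 1.7 m, d̄ = (1.07+1.40)/2 = 1.235, v̄ = (0.73+1.09)/2 = 0.91 → q = 1.7×1.235×0.91 = 1.911 m³/s
Panel 3-4: Δb = 10.1 m, d̄ = (1.40+0.27)/2 = 0.835, v̄ = (1.09+0.34)/2 = 0.715 → q = 10.1×0.835×0.715 = 6.030 m³/s
Q = Σ q = 10.01 m³/s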